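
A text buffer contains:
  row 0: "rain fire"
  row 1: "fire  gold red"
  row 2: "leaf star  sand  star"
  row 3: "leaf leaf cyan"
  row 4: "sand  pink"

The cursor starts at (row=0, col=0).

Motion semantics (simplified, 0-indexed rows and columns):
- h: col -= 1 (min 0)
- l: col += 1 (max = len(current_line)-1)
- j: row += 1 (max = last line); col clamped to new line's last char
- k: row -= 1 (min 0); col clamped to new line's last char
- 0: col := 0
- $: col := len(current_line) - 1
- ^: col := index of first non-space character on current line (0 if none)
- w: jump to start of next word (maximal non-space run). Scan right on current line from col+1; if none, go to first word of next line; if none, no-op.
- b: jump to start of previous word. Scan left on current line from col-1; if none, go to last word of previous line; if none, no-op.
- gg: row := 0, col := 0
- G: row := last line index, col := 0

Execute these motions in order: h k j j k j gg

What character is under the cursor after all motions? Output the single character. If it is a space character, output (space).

After 1 (h): row=0 col=0 char='r'
After 2 (k): row=0 col=0 char='r'
After 3 (j): row=1 col=0 char='f'
After 4 (j): row=2 col=0 char='l'
After 5 (k): row=1 col=0 char='f'
After 6 (j): row=2 col=0 char='l'
After 7 (gg): row=0 col=0 char='r'

Answer: r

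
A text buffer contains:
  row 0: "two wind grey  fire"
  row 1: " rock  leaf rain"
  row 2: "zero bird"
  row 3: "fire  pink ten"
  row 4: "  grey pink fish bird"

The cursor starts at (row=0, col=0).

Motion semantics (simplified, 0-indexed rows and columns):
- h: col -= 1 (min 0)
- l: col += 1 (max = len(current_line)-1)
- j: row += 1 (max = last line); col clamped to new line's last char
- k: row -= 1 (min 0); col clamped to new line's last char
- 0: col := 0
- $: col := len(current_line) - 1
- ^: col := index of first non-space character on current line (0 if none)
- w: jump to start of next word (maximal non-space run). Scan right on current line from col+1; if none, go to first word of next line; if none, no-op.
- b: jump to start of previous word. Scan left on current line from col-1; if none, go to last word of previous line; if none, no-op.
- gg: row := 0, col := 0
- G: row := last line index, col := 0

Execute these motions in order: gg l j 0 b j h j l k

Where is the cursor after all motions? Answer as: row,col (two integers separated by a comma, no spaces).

Answer: 1,8

Derivation:
After 1 (gg): row=0 col=0 char='t'
After 2 (l): row=0 col=1 char='w'
After 3 (j): row=1 col=1 char='r'
After 4 (0): row=1 col=0 char='_'
After 5 (b): row=0 col=15 char='f'
After 6 (j): row=1 col=15 char='n'
After 7 (h): row=1 col=14 char='i'
After 8 (j): row=2 col=8 char='d'
After 9 (l): row=2 col=8 char='d'
After 10 (k): row=1 col=8 char='e'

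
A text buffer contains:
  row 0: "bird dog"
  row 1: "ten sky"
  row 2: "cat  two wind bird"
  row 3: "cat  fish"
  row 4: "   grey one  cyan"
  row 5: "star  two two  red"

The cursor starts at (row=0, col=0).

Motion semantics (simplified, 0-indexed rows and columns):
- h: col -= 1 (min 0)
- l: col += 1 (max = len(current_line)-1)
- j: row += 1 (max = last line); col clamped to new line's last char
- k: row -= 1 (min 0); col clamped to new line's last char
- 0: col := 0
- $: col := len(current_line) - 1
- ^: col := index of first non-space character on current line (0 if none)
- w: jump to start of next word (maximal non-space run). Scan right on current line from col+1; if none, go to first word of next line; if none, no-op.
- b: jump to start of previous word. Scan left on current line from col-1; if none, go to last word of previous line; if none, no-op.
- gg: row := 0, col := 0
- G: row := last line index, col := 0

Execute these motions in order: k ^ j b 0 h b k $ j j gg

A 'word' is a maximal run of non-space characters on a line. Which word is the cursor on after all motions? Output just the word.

After 1 (k): row=0 col=0 char='b'
After 2 (^): row=0 col=0 char='b'
After 3 (j): row=1 col=0 char='t'
After 4 (b): row=0 col=5 char='d'
After 5 (0): row=0 col=0 char='b'
After 6 (h): row=0 col=0 char='b'
After 7 (b): row=0 col=0 char='b'
After 8 (k): row=0 col=0 char='b'
After 9 ($): row=0 col=7 char='g'
After 10 (j): row=1 col=6 char='y'
After 11 (j): row=2 col=6 char='w'
After 12 (gg): row=0 col=0 char='b'

Answer: bird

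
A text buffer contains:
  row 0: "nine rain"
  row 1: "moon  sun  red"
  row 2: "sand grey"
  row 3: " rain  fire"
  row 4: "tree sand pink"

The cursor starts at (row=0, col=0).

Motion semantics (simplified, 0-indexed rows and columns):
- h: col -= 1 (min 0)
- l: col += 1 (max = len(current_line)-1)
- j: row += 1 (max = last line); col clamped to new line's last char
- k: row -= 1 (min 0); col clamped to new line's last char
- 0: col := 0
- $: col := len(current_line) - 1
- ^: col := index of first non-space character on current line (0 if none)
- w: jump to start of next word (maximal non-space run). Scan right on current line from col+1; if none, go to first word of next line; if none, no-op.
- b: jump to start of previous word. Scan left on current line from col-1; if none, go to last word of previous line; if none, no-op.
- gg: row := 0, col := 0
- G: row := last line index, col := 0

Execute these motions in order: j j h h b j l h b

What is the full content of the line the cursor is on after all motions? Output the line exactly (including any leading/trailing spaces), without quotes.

After 1 (j): row=1 col=0 char='m'
After 2 (j): row=2 col=0 char='s'
After 3 (h): row=2 col=0 char='s'
After 4 (h): row=2 col=0 char='s'
After 5 (b): row=1 col=11 char='r'
After 6 (j): row=2 col=8 char='y'
After 7 (l): row=2 col=8 char='y'
After 8 (h): row=2 col=7 char='e'
After 9 (b): row=2 col=5 char='g'

Answer: sand grey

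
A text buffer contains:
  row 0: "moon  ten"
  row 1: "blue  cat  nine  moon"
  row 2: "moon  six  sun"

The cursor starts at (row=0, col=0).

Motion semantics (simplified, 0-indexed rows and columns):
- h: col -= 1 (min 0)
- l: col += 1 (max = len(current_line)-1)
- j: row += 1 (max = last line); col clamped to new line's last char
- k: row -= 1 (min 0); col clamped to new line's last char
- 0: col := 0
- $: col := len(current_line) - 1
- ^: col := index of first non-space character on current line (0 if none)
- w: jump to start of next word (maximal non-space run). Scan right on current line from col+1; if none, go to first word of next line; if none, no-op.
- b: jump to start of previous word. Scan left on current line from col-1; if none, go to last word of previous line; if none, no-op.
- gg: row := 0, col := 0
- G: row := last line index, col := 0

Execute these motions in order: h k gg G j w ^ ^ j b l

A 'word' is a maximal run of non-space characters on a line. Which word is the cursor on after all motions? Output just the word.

Answer: moon

Derivation:
After 1 (h): row=0 col=0 char='m'
After 2 (k): row=0 col=0 char='m'
After 3 (gg): row=0 col=0 char='m'
After 4 (G): row=2 col=0 char='m'
After 5 (j): row=2 col=0 char='m'
After 6 (w): row=2 col=6 char='s'
After 7 (^): row=2 col=0 char='m'
After 8 (^): row=2 col=0 char='m'
After 9 (j): row=2 col=0 char='m'
After 10 (b): row=1 col=17 char='m'
After 11 (l): row=1 col=18 char='o'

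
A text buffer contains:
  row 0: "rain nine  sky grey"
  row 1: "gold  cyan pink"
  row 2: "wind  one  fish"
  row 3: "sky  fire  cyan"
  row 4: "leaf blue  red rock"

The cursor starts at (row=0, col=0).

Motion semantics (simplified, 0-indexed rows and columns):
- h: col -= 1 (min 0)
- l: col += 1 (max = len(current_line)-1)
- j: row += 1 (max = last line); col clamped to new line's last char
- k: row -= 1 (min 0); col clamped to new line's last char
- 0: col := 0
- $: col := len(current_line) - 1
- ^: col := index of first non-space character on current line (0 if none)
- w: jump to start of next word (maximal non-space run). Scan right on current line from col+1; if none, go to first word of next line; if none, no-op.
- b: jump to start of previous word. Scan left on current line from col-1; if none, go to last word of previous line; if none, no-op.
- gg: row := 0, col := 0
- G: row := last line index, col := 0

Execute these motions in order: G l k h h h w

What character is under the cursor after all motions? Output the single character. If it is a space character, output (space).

Answer: f

Derivation:
After 1 (G): row=4 col=0 char='l'
After 2 (l): row=4 col=1 char='e'
After 3 (k): row=3 col=1 char='k'
After 4 (h): row=3 col=0 char='s'
After 5 (h): row=3 col=0 char='s'
After 6 (h): row=3 col=0 char='s'
After 7 (w): row=3 col=5 char='f'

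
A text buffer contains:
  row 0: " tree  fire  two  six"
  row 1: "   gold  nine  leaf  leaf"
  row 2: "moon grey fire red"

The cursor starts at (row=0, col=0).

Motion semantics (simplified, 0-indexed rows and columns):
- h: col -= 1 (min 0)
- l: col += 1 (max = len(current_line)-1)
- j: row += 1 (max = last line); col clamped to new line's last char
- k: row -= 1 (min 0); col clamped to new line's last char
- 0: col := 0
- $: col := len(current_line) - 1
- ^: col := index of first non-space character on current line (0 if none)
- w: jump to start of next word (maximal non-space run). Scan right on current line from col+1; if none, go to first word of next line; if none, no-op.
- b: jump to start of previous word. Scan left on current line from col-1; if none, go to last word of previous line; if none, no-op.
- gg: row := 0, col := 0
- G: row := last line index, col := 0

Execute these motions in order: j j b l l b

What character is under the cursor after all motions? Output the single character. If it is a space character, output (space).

After 1 (j): row=1 col=0 char='_'
After 2 (j): row=2 col=0 char='m'
After 3 (b): row=1 col=21 char='l'
After 4 (l): row=1 col=22 char='e'
After 5 (l): row=1 col=23 char='a'
After 6 (b): row=1 col=21 char='l'

Answer: l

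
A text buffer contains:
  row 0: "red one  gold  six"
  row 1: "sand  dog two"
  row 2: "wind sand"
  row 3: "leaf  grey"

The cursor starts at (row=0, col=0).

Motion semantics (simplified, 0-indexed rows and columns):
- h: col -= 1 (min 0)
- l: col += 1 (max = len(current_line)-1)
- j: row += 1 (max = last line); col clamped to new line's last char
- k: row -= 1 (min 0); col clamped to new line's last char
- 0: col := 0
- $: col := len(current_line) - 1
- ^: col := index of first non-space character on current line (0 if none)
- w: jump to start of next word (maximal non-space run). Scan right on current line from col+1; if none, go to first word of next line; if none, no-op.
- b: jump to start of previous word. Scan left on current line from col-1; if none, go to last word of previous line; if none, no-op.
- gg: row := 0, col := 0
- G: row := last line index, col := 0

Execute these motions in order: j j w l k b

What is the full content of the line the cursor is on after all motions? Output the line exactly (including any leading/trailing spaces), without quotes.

Answer: sand  dog two

Derivation:
After 1 (j): row=1 col=0 char='s'
After 2 (j): row=2 col=0 char='w'
After 3 (w): row=2 col=5 char='s'
After 4 (l): row=2 col=6 char='a'
After 5 (k): row=1 col=6 char='d'
After 6 (b): row=1 col=0 char='s'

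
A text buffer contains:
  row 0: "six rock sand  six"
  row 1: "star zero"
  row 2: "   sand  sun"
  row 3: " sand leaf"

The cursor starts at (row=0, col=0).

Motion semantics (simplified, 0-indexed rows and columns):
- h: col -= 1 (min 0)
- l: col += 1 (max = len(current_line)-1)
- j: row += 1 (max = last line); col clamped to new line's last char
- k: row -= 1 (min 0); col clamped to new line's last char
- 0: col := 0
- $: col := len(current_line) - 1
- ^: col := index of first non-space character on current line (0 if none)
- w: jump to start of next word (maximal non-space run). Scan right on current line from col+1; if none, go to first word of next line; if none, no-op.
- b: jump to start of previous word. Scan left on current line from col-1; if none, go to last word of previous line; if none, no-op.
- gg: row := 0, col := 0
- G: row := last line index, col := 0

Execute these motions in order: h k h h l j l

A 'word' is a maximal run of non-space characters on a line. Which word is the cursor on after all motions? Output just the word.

After 1 (h): row=0 col=0 char='s'
After 2 (k): row=0 col=0 char='s'
After 3 (h): row=0 col=0 char='s'
After 4 (h): row=0 col=0 char='s'
After 5 (l): row=0 col=1 char='i'
After 6 (j): row=1 col=1 char='t'
After 7 (l): row=1 col=2 char='a'

Answer: star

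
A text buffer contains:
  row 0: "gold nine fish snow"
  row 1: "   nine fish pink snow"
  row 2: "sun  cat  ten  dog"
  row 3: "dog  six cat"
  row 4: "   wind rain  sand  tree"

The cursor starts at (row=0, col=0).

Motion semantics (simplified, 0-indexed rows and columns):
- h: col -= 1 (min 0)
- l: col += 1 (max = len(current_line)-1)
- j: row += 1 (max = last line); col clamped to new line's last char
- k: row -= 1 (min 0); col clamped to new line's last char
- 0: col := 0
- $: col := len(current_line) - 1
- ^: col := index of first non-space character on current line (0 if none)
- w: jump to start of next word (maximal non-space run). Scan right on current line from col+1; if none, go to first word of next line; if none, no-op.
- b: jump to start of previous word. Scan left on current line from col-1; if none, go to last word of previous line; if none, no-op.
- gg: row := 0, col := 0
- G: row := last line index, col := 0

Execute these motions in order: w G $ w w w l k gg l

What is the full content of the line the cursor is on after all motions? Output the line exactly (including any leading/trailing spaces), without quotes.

Answer: gold nine fish snow

Derivation:
After 1 (w): row=0 col=5 char='n'
After 2 (G): row=4 col=0 char='_'
After 3 ($): row=4 col=23 char='e'
After 4 (w): row=4 col=23 char='e'
After 5 (w): row=4 col=23 char='e'
After 6 (w): row=4 col=23 char='e'
After 7 (l): row=4 col=23 char='e'
After 8 (k): row=3 col=11 char='t'
After 9 (gg): row=0 col=0 char='g'
After 10 (l): row=0 col=1 char='o'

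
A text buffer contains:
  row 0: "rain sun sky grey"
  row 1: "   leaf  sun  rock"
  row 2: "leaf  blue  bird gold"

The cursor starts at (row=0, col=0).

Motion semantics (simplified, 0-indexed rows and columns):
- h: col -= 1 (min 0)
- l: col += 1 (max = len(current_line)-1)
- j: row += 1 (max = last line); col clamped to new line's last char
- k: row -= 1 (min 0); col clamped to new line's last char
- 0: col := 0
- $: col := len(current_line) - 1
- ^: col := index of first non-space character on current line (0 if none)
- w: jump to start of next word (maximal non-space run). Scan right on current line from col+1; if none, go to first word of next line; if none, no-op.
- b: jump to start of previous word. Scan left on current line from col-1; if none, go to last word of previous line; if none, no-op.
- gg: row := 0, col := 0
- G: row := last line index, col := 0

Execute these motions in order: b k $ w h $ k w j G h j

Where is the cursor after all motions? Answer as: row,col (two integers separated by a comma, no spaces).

Answer: 2,0

Derivation:
After 1 (b): row=0 col=0 char='r'
After 2 (k): row=0 col=0 char='r'
After 3 ($): row=0 col=16 char='y'
After 4 (w): row=1 col=3 char='l'
After 5 (h): row=1 col=2 char='_'
After 6 ($): row=1 col=17 char='k'
After 7 (k): row=0 col=16 char='y'
After 8 (w): row=1 col=3 char='l'
After 9 (j): row=2 col=3 char='f'
After 10 (G): row=2 col=0 char='l'
After 11 (h): row=2 col=0 char='l'
After 12 (j): row=2 col=0 char='l'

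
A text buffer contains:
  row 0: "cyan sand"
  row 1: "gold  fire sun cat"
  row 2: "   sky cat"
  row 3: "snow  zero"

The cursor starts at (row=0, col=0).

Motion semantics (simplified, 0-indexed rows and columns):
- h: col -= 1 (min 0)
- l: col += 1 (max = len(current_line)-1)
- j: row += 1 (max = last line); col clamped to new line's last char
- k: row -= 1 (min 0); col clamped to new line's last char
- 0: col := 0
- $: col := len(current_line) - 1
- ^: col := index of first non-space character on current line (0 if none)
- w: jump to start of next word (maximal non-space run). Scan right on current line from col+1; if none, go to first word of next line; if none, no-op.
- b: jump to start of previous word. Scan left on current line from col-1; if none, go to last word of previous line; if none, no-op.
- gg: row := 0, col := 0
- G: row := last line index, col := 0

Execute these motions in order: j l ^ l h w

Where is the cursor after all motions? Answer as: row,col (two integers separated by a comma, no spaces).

After 1 (j): row=1 col=0 char='g'
After 2 (l): row=1 col=1 char='o'
After 3 (^): row=1 col=0 char='g'
After 4 (l): row=1 col=1 char='o'
After 5 (h): row=1 col=0 char='g'
After 6 (w): row=1 col=6 char='f'

Answer: 1,6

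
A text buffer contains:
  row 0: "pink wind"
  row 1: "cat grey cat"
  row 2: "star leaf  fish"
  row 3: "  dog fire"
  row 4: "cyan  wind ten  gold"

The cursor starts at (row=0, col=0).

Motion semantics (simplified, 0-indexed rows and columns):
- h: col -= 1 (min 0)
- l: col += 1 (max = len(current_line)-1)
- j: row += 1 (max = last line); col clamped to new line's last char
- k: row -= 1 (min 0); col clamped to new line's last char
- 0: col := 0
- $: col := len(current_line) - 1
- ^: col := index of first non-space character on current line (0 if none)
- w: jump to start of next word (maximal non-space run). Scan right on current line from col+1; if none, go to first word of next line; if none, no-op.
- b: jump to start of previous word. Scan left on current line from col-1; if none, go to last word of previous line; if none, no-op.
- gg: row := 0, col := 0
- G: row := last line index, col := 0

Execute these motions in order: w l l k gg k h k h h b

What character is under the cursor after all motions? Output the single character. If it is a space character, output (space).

Answer: p

Derivation:
After 1 (w): row=0 col=5 char='w'
After 2 (l): row=0 col=6 char='i'
After 3 (l): row=0 col=7 char='n'
After 4 (k): row=0 col=7 char='n'
After 5 (gg): row=0 col=0 char='p'
After 6 (k): row=0 col=0 char='p'
After 7 (h): row=0 col=0 char='p'
After 8 (k): row=0 col=0 char='p'
After 9 (h): row=0 col=0 char='p'
After 10 (h): row=0 col=0 char='p'
After 11 (b): row=0 col=0 char='p'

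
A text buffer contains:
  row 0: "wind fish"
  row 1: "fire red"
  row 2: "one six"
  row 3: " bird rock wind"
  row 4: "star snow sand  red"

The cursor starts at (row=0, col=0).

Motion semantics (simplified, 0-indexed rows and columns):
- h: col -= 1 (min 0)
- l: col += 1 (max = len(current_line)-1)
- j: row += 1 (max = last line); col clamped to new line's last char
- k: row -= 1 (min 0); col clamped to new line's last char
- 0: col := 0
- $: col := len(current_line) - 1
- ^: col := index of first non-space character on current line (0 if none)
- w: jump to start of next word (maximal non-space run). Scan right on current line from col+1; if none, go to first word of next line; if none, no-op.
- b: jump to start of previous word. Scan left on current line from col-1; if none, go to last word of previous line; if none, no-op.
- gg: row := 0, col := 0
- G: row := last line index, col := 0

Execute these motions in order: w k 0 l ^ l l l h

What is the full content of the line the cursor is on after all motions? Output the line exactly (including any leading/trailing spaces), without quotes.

Answer: wind fish

Derivation:
After 1 (w): row=0 col=5 char='f'
After 2 (k): row=0 col=5 char='f'
After 3 (0): row=0 col=0 char='w'
After 4 (l): row=0 col=1 char='i'
After 5 (^): row=0 col=0 char='w'
After 6 (l): row=0 col=1 char='i'
After 7 (l): row=0 col=2 char='n'
After 8 (l): row=0 col=3 char='d'
After 9 (h): row=0 col=2 char='n'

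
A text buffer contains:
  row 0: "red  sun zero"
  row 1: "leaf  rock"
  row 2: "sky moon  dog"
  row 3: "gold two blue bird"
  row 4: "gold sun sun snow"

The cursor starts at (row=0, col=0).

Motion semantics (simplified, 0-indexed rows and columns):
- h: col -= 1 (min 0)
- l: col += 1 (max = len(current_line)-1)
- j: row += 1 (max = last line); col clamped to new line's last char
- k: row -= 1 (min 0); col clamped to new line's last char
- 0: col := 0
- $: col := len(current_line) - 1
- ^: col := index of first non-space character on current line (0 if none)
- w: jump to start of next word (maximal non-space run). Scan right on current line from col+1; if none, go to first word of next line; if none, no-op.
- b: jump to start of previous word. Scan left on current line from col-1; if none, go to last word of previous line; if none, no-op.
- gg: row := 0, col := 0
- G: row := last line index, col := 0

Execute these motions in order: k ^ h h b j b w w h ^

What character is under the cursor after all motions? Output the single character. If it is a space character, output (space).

After 1 (k): row=0 col=0 char='r'
After 2 (^): row=0 col=0 char='r'
After 3 (h): row=0 col=0 char='r'
After 4 (h): row=0 col=0 char='r'
After 5 (b): row=0 col=0 char='r'
After 6 (j): row=1 col=0 char='l'
After 7 (b): row=0 col=9 char='z'
After 8 (w): row=1 col=0 char='l'
After 9 (w): row=1 col=6 char='r'
After 10 (h): row=1 col=5 char='_'
After 11 (^): row=1 col=0 char='l'

Answer: l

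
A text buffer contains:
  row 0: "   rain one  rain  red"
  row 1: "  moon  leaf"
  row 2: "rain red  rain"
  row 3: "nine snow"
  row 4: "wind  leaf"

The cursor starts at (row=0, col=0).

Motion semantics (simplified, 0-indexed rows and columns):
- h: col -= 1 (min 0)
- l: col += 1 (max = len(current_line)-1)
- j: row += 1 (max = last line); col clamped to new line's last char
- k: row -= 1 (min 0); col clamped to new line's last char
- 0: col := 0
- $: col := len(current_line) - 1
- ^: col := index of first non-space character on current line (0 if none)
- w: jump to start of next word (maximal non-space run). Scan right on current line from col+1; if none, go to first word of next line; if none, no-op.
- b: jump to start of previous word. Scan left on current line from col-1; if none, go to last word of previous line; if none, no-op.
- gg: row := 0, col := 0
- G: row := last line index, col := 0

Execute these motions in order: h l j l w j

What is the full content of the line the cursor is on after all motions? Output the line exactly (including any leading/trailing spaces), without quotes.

After 1 (h): row=0 col=0 char='_'
After 2 (l): row=0 col=1 char='_'
After 3 (j): row=1 col=1 char='_'
After 4 (l): row=1 col=2 char='m'
After 5 (w): row=1 col=8 char='l'
After 6 (j): row=2 col=8 char='_'

Answer: rain red  rain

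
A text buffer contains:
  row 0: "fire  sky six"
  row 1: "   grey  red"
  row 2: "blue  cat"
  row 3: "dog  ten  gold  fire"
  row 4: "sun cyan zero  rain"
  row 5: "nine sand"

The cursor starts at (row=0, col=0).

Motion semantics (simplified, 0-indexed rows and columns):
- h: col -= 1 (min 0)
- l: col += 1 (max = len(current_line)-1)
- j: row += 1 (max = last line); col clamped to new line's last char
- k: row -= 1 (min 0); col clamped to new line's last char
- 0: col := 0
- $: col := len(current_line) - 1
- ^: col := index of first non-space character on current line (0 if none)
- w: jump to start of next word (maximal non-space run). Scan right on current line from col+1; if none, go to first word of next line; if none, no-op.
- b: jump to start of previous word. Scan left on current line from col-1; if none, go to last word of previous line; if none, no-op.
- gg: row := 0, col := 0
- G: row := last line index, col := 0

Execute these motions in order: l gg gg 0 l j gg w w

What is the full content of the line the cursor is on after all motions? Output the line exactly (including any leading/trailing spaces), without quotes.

Answer: fire  sky six

Derivation:
After 1 (l): row=0 col=1 char='i'
After 2 (gg): row=0 col=0 char='f'
After 3 (gg): row=0 col=0 char='f'
After 4 (0): row=0 col=0 char='f'
After 5 (l): row=0 col=1 char='i'
After 6 (j): row=1 col=1 char='_'
After 7 (gg): row=0 col=0 char='f'
After 8 (w): row=0 col=6 char='s'
After 9 (w): row=0 col=10 char='s'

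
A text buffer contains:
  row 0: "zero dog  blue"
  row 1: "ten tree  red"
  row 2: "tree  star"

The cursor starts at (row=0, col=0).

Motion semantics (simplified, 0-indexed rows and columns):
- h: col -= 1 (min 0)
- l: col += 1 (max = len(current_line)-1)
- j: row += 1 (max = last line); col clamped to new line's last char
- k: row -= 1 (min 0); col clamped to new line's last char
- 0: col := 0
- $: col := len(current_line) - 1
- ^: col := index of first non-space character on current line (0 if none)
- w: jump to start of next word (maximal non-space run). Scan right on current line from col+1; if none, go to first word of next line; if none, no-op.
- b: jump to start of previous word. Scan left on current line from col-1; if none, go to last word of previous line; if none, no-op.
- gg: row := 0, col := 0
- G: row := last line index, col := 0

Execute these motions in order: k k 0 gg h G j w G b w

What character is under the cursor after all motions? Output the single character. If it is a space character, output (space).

Answer: t

Derivation:
After 1 (k): row=0 col=0 char='z'
After 2 (k): row=0 col=0 char='z'
After 3 (0): row=0 col=0 char='z'
After 4 (gg): row=0 col=0 char='z'
After 5 (h): row=0 col=0 char='z'
After 6 (G): row=2 col=0 char='t'
After 7 (j): row=2 col=0 char='t'
After 8 (w): row=2 col=6 char='s'
After 9 (G): row=2 col=0 char='t'
After 10 (b): row=1 col=10 char='r'
After 11 (w): row=2 col=0 char='t'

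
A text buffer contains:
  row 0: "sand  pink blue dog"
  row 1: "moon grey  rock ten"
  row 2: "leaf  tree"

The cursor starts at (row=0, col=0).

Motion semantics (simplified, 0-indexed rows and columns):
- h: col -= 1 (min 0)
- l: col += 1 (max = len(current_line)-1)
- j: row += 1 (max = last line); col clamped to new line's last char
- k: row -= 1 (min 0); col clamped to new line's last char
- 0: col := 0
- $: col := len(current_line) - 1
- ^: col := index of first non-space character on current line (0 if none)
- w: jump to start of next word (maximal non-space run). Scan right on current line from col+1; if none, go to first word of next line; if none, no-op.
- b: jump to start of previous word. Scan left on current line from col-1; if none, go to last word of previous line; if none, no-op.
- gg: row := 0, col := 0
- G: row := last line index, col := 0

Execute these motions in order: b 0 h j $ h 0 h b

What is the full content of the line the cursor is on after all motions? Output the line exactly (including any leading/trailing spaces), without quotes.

Answer: sand  pink blue dog

Derivation:
After 1 (b): row=0 col=0 char='s'
After 2 (0): row=0 col=0 char='s'
After 3 (h): row=0 col=0 char='s'
After 4 (j): row=1 col=0 char='m'
After 5 ($): row=1 col=18 char='n'
After 6 (h): row=1 col=17 char='e'
After 7 (0): row=1 col=0 char='m'
After 8 (h): row=1 col=0 char='m'
After 9 (b): row=0 col=16 char='d'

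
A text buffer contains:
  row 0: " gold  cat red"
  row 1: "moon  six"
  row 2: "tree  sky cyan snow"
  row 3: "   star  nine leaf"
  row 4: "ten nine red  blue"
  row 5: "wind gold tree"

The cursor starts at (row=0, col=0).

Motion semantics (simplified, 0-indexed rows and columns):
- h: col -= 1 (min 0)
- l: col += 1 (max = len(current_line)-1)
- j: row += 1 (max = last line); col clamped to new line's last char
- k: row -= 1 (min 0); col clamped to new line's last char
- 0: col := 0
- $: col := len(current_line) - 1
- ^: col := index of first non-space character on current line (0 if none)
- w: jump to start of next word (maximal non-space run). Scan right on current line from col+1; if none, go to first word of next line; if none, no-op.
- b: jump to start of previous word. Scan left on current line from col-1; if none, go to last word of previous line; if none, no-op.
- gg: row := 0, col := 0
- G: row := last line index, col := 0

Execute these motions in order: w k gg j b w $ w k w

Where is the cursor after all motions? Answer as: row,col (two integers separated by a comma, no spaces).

After 1 (w): row=0 col=1 char='g'
After 2 (k): row=0 col=1 char='g'
After 3 (gg): row=0 col=0 char='_'
After 4 (j): row=1 col=0 char='m'
After 5 (b): row=0 col=11 char='r'
After 6 (w): row=1 col=0 char='m'
After 7 ($): row=1 col=8 char='x'
After 8 (w): row=2 col=0 char='t'
After 9 (k): row=1 col=0 char='m'
After 10 (w): row=1 col=6 char='s'

Answer: 1,6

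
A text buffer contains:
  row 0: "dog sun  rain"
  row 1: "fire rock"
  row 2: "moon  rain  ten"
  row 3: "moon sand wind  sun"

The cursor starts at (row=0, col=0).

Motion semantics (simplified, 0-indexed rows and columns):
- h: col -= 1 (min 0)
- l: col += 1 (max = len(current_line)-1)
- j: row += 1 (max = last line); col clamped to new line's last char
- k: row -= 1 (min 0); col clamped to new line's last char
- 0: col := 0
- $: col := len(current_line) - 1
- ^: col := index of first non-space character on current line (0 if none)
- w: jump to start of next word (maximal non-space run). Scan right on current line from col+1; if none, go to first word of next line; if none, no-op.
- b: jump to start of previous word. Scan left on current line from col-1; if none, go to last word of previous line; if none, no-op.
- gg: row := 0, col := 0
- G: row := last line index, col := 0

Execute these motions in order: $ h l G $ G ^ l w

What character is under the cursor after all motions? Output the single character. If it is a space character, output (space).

After 1 ($): row=0 col=12 char='n'
After 2 (h): row=0 col=11 char='i'
After 3 (l): row=0 col=12 char='n'
After 4 (G): row=3 col=0 char='m'
After 5 ($): row=3 col=18 char='n'
After 6 (G): row=3 col=0 char='m'
After 7 (^): row=3 col=0 char='m'
After 8 (l): row=3 col=1 char='o'
After 9 (w): row=3 col=5 char='s'

Answer: s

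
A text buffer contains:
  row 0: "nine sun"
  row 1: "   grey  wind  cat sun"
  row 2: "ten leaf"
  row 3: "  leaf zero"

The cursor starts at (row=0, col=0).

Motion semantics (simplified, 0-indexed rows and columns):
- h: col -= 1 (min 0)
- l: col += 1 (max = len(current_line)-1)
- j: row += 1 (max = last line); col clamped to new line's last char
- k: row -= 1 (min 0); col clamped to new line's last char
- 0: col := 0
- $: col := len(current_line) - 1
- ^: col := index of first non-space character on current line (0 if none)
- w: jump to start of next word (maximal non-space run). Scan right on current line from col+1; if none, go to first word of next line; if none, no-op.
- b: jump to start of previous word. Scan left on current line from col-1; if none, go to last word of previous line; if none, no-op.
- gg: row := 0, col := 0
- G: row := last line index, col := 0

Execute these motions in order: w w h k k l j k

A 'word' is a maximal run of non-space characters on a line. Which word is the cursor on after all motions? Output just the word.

After 1 (w): row=0 col=5 char='s'
After 2 (w): row=1 col=3 char='g'
After 3 (h): row=1 col=2 char='_'
After 4 (k): row=0 col=2 char='n'
After 5 (k): row=0 col=2 char='n'
After 6 (l): row=0 col=3 char='e'
After 7 (j): row=1 col=3 char='g'
After 8 (k): row=0 col=3 char='e'

Answer: nine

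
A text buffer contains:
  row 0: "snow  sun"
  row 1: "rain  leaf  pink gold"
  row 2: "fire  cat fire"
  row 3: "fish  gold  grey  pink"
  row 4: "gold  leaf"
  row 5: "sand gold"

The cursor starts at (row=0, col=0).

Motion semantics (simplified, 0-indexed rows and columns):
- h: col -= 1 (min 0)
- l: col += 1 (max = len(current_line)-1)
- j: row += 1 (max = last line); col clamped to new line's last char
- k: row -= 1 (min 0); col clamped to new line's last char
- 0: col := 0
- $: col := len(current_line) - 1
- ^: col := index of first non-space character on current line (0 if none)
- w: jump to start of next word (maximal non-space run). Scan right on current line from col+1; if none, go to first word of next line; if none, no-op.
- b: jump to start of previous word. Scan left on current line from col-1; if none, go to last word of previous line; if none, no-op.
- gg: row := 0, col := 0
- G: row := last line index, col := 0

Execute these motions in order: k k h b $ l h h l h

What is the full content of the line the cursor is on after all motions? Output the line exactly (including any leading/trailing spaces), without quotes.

After 1 (k): row=0 col=0 char='s'
After 2 (k): row=0 col=0 char='s'
After 3 (h): row=0 col=0 char='s'
After 4 (b): row=0 col=0 char='s'
After 5 ($): row=0 col=8 char='n'
After 6 (l): row=0 col=8 char='n'
After 7 (h): row=0 col=7 char='u'
After 8 (h): row=0 col=6 char='s'
After 9 (l): row=0 col=7 char='u'
After 10 (h): row=0 col=6 char='s'

Answer: snow  sun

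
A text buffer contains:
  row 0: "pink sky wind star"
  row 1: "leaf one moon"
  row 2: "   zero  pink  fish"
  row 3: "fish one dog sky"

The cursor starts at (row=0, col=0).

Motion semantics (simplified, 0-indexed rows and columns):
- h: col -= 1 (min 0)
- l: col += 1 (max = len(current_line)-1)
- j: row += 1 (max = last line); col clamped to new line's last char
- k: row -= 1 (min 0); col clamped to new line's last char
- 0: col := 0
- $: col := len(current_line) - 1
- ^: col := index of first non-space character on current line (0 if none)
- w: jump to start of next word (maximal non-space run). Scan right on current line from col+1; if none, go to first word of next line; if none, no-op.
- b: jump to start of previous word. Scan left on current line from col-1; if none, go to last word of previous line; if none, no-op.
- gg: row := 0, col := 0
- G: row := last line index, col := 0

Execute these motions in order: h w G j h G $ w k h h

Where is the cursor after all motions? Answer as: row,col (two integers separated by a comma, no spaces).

Answer: 2,13

Derivation:
After 1 (h): row=0 col=0 char='p'
After 2 (w): row=0 col=5 char='s'
After 3 (G): row=3 col=0 char='f'
After 4 (j): row=3 col=0 char='f'
After 5 (h): row=3 col=0 char='f'
After 6 (G): row=3 col=0 char='f'
After 7 ($): row=3 col=15 char='y'
After 8 (w): row=3 col=15 char='y'
After 9 (k): row=2 col=15 char='f'
After 10 (h): row=2 col=14 char='_'
After 11 (h): row=2 col=13 char='_'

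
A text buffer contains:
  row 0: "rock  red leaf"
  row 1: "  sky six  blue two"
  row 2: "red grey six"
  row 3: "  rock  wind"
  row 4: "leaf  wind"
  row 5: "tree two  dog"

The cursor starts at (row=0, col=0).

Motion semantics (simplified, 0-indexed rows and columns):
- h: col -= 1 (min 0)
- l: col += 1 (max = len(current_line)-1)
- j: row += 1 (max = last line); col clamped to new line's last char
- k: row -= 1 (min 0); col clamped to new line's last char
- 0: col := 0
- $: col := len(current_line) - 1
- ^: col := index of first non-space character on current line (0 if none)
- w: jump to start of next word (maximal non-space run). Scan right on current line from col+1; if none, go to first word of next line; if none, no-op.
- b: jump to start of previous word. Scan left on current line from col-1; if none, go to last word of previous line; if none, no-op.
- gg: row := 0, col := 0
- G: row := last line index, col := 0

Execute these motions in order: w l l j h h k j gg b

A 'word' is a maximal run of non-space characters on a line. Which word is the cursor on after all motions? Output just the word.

Answer: rock

Derivation:
After 1 (w): row=0 col=6 char='r'
After 2 (l): row=0 col=7 char='e'
After 3 (l): row=0 col=8 char='d'
After 4 (j): row=1 col=8 char='x'
After 5 (h): row=1 col=7 char='i'
After 6 (h): row=1 col=6 char='s'
After 7 (k): row=0 col=6 char='r'
After 8 (j): row=1 col=6 char='s'
After 9 (gg): row=0 col=0 char='r'
After 10 (b): row=0 col=0 char='r'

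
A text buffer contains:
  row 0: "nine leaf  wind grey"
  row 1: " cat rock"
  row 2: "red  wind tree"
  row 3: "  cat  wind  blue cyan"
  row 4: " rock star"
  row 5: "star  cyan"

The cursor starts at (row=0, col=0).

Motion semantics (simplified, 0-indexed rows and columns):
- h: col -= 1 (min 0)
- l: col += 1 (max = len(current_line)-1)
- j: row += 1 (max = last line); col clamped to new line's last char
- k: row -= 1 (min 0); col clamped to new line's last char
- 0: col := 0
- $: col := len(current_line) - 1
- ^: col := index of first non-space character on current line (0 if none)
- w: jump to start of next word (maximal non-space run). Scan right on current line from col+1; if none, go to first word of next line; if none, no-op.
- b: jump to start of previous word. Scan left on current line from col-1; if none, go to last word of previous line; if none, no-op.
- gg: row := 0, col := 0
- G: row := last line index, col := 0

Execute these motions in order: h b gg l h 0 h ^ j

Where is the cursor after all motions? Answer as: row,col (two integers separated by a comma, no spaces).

After 1 (h): row=0 col=0 char='n'
After 2 (b): row=0 col=0 char='n'
After 3 (gg): row=0 col=0 char='n'
After 4 (l): row=0 col=1 char='i'
After 5 (h): row=0 col=0 char='n'
After 6 (0): row=0 col=0 char='n'
After 7 (h): row=0 col=0 char='n'
After 8 (^): row=0 col=0 char='n'
After 9 (j): row=1 col=0 char='_'

Answer: 1,0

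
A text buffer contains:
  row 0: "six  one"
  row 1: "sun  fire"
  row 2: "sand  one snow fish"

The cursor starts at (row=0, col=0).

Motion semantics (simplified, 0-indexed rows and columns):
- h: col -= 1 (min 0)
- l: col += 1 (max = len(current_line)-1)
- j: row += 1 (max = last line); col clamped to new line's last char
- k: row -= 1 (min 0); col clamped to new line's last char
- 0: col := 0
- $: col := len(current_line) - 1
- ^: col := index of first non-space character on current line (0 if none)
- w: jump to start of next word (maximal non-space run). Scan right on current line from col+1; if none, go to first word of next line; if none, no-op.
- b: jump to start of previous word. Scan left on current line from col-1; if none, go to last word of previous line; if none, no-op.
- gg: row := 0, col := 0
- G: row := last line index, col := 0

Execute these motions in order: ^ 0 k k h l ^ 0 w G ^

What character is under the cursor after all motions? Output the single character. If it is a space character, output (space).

After 1 (^): row=0 col=0 char='s'
After 2 (0): row=0 col=0 char='s'
After 3 (k): row=0 col=0 char='s'
After 4 (k): row=0 col=0 char='s'
After 5 (h): row=0 col=0 char='s'
After 6 (l): row=0 col=1 char='i'
After 7 (^): row=0 col=0 char='s'
After 8 (0): row=0 col=0 char='s'
After 9 (w): row=0 col=5 char='o'
After 10 (G): row=2 col=0 char='s'
After 11 (^): row=2 col=0 char='s'

Answer: s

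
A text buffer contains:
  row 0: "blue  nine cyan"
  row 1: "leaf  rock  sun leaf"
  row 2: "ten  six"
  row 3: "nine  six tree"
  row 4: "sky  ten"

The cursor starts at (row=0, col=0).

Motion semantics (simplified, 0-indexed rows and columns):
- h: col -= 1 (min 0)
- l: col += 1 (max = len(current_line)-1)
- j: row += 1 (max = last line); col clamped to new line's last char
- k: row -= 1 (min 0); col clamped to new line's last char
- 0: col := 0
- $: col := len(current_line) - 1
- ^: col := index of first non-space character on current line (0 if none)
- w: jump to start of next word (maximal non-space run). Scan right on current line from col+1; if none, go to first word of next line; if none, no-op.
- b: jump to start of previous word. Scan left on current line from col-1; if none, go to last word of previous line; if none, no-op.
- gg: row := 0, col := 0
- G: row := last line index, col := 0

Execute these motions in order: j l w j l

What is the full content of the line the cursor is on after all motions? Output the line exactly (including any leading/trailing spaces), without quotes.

After 1 (j): row=1 col=0 char='l'
After 2 (l): row=1 col=1 char='e'
After 3 (w): row=1 col=6 char='r'
After 4 (j): row=2 col=6 char='i'
After 5 (l): row=2 col=7 char='x'

Answer: ten  six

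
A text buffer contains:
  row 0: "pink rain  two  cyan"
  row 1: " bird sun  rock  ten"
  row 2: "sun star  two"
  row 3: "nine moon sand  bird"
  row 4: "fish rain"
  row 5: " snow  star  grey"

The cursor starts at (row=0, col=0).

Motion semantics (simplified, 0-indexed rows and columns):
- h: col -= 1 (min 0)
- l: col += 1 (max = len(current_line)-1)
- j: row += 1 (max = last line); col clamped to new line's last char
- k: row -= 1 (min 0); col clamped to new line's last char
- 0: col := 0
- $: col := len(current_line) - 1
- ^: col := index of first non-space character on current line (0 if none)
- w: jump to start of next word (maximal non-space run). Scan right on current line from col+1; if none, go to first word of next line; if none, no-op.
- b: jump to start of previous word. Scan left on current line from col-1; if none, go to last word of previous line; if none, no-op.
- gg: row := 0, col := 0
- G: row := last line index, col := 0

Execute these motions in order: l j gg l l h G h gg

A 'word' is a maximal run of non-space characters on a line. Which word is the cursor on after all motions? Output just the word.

After 1 (l): row=0 col=1 char='i'
After 2 (j): row=1 col=1 char='b'
After 3 (gg): row=0 col=0 char='p'
After 4 (l): row=0 col=1 char='i'
After 5 (l): row=0 col=2 char='n'
After 6 (h): row=0 col=1 char='i'
After 7 (G): row=5 col=0 char='_'
After 8 (h): row=5 col=0 char='_'
After 9 (gg): row=0 col=0 char='p'

Answer: pink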